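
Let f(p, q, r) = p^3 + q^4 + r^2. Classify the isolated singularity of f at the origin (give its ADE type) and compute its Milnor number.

Type E6, Milnor number mu = 6.

The Hessian of f at 0 has rank 1. Corank 2; j^3 = p^3 is a perfect cube, so E-series; the 4-jet and mu = 6 give E_6.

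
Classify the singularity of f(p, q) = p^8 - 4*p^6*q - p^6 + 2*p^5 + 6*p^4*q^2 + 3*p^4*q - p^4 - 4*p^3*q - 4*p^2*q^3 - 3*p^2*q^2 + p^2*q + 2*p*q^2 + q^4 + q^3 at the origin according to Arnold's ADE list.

D_5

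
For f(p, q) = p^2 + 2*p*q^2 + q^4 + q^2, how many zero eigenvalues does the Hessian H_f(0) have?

The Hessian at 0 is [[2, 0], [0, 2]] of rank 2; hence corank 0.

0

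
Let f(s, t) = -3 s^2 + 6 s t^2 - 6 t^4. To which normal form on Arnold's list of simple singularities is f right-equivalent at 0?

A3

The Hessian of f at 0 has rank 1. Corank 1: A-series; mu = 3 gives A_3.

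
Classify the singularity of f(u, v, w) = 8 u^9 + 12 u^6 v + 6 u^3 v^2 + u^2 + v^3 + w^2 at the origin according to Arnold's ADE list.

The Hessian of f at 0 has rank 2. Corank 1: A-series; mu = 2 gives A_2.

A2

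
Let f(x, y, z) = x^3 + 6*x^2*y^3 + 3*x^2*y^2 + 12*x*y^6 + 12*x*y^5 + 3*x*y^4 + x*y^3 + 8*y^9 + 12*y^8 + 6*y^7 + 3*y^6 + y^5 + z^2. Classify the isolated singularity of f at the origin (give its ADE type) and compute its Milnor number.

The Hessian of f at 0 has rank 1. Corank 2; j^3 = x^3 is a perfect cube, so E-series; the 4-jet and mu = 7 give E_7.

Type E_{7}, Milnor number mu = 7.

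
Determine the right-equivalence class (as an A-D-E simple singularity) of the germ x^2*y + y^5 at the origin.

D_{6}

The Hessian of f at 0 has rank 0. Corank 2; j^3 = x^2*y has shape L^2 M (L != M), so D-series; mu = 6 gives D_6.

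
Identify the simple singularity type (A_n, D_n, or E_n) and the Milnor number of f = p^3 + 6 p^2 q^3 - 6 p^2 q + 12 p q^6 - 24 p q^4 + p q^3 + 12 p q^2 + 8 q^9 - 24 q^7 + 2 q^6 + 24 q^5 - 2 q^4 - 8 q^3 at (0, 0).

The Hessian of f at 0 is [[0, 0], [0, 0]] with rank 0, so corank 2. A Groebner basis of the Jacobian ideal J(f) in C{p,q} is {p^3 - 6*p^2*q - 48*p^2 + 192*p*q - 192*q^2, 6*p^2 + p*q^2 - 24*p*q + 24*q^2, 3*p^2 - 12*p*q + q^3 + 12*q^2}; counting standard monomials gives mu = 7. Corank 2; j^3 = (p - 2*q)^3 is a perfect cube, so E-series; the 4-jet and mu = 7 give E_7.

Type E7, Milnor number mu = 7.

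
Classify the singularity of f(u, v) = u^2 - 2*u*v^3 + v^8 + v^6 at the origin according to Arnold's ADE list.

The Hessian of f at 0 has rank 1. Corank 1: A-series; mu = 7 gives A_7.

A_7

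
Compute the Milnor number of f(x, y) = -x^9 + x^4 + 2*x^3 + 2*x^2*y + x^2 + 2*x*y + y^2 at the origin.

8

The Hessian of f at 0 has rank 1. Corank 1: A-series; mu = 8 gives A_8.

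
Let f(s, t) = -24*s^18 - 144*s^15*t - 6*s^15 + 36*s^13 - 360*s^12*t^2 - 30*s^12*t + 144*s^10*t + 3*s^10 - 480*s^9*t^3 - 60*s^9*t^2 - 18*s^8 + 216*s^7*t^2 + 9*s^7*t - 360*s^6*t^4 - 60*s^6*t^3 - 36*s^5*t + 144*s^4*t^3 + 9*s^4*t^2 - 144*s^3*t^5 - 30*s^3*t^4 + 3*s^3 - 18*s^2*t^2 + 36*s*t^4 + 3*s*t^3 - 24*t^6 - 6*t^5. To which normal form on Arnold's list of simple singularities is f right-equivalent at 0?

The Hessian of f at 0 is [[0, 0], [0, 0]] with rank 0, so corank 2. A Groebner basis of the Jacobian ideal J(f) in C{s,t} is {-s^2/4 + t^4 - t^3/12, s^3, s^2*t + s^2/12 + t^3/36, -s^2/2 + s*t^2 - t^3/6}; counting standard monomials gives mu = 7. Corank 2; j^3 = 3*s^3 is a perfect cube, so E-series; the 4-jet and mu = 7 give E_7.

E_7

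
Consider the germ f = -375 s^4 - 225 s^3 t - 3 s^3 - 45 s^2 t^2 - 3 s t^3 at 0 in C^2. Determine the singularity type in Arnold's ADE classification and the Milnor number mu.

Type E_7, Milnor number mu = 7.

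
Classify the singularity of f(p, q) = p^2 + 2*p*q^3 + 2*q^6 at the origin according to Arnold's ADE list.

The Hessian of f at 0 has rank 1. Corank 1: A-series; mu = 5 gives A_5.

A_5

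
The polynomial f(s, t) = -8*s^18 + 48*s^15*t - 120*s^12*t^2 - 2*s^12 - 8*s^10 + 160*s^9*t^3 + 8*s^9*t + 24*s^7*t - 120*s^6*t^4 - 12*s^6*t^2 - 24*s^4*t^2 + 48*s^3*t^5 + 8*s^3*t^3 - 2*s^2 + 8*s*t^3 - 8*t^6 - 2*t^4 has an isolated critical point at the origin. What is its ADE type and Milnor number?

Type A3, Milnor number mu = 3.

The Hessian of f at 0 is [[-4, 0], [0, 0]] with rank 1, so corank 1. A Groebner basis of the Jacobian ideal J(f) in C{s,t} is {t^3, s}; counting standard monomials gives mu = 3. Corank 1: A-series; mu = 3 gives A_3.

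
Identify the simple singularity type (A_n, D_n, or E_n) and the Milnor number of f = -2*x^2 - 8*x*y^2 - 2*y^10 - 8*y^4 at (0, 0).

The Hessian of f at 0 is [[-4, 0], [0, 0]] with rank 1, so corank 1. A Groebner basis of the Jacobian ideal J(f) in C{x,y} is {x^5, x^4*y, x/2 + y^2}; counting standard monomials gives mu = 9. Corank 1: A-series; mu = 9 gives A_9.

Type A_9, Milnor number mu = 9.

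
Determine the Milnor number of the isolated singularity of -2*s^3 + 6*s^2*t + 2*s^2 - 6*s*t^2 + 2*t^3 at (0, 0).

2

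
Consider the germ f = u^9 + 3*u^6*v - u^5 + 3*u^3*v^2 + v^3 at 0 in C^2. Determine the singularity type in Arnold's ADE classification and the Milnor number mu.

The Hessian of f at 0 has rank 0. Corank 2; j^3 = v^3 is a perfect cube, so E-series; the 5-jet and mu = 8 give E_8.

Type E_8, Milnor number mu = 8.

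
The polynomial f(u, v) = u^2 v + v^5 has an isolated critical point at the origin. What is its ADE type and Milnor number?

The Hessian of f at 0 is [[0, 0], [0, 0]] with rank 0, so corank 2. A Groebner basis of the Jacobian ideal J(f) in C{u,v} is {u^2/5 + v^4, u^3, u*v}; counting standard monomials gives mu = 6. Corank 2; j^3 = u^2*v has shape L^2 M (L != M), so D-series; mu = 6 gives D_6.

Type D_{6}, Milnor number mu = 6.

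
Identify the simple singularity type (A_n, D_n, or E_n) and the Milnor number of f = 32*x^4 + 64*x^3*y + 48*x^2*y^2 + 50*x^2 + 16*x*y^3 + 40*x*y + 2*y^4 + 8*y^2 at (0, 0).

Type A3, Milnor number mu = 3.

The Hessian of f at 0 has rank 1. Corank 1: A-series; mu = 3 gives A_3.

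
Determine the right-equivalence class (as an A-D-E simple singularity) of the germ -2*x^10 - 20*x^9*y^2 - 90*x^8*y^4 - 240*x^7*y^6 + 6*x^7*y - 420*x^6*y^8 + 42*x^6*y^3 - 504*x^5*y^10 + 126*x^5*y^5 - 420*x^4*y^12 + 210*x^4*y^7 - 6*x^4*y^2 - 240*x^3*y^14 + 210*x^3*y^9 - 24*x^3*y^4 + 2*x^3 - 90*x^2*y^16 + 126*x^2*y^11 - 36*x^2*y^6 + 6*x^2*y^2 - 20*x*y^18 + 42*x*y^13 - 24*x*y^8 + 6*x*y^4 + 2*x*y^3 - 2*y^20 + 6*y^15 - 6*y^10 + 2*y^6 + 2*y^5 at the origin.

The Hessian of f at 0 is [[0, 0], [0, 0]] with rank 0, so corank 2. A Groebner basis of the Jacobian ideal J(f) in C{x,y} is {-x^2 + y^4 - y^3/3, x^3, x^2*y + x^2/3 + y^3/9, x^2 + x*y^2 + y^3/3}; counting standard monomials gives mu = 7. Corank 2; j^3 = 2*x^3 is a perfect cube, so E-series; the 4-jet and mu = 7 give E_7.

E_7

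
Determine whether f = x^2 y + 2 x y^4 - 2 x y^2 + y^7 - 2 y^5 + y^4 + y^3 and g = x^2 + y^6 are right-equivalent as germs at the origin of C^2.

The Hessian of f at 0 has rank 0. Corank 2; j^3 = y*(x - y)^2 has shape L^2 M (L != M), so D-series; mu = 5 gives D_5. The Hessian of g at 0 has rank 1. Corank 1: A-series; mu = 5 gives A_5. f is D_5 but g is A_5, hence not right-equivalent.

No.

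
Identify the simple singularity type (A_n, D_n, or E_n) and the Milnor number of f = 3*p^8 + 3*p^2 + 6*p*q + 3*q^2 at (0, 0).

The Hessian of f at 0 is [[6, 6], [6, 6]] with rank 1, so corank 1. A Groebner basis of the Jacobian ideal J(f) in C{p,q} is {q^7, p + q}; counting standard monomials gives mu = 7. Corank 1: A-series; mu = 7 gives A_7.

Type A7, Milnor number mu = 7.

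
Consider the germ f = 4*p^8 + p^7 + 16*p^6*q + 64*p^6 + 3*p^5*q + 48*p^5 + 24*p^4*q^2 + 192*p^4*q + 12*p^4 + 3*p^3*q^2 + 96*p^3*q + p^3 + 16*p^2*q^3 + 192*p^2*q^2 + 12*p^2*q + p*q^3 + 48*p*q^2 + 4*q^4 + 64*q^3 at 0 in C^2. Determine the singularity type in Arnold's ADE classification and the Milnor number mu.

Type E_7, Milnor number mu = 7.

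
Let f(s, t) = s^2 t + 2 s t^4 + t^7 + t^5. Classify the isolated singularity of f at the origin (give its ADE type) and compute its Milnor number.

Type D6, Milnor number mu = 6.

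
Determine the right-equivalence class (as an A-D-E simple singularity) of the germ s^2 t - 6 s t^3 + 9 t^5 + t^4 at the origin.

D_5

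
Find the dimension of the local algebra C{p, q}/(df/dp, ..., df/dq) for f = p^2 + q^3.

The Hessian of f at 0 has rank 1. Corank 1: A-series; mu = 2 gives A_2.

2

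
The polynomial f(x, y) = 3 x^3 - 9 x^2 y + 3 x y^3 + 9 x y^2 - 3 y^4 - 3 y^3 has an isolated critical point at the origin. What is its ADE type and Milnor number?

The Hessian of f at 0 is [[0, 0], [0, 0]] with rank 0, so corank 2. A Groebner basis of the Jacobian ideal J(f) in C{x,y} is {x^3 - 3*x^2*y - 6*x^2 + 12*x*y - 6*y^2, 3*x^2 + x*y^2 - 6*x*y + 3*y^2, 3*x^2 - 6*x*y + y^3 + 3*y^2}; counting standard monomials gives mu = 7. Corank 2; j^3 = 3*(x - y)^3 is a perfect cube, so E-series; the 4-jet and mu = 7 give E_7.

Type E_{7}, Milnor number mu = 7.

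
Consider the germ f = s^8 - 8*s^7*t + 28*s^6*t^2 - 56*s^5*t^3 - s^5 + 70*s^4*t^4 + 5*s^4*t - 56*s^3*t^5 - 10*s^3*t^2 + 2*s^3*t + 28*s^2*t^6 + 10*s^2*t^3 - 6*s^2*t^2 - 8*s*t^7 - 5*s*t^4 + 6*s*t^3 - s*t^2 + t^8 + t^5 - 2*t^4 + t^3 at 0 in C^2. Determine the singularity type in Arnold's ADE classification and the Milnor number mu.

Type D_{9}, Milnor number mu = 9.

The Hessian of f at 0 has rank 0. Corank 2; j^3 = -t^2*(s - t) has shape L^2 M (L != M), so D-series; mu = 9 gives D_9.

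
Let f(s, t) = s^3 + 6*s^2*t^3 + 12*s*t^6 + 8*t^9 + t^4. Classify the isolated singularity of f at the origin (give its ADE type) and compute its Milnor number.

Type E6, Milnor number mu = 6.

The Hessian of f at 0 has rank 0. Corank 2; j^3 = s^3 is a perfect cube, so E-series; the 4-jet and mu = 6 give E_6.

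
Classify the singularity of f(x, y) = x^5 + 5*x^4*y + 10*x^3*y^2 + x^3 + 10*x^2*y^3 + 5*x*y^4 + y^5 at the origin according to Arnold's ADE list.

E_8

The Hessian of f at 0 is [[0, 0], [0, 0]] with rank 0, so corank 2. A Groebner basis of the Jacobian ideal J(f) in C{x,y} is {y^5, x*y^3 + y^4/4, x^2}; counting standard monomials gives mu = 8. Corank 2; j^3 = x^3 is a perfect cube, so E-series; the 5-jet and mu = 8 give E_8.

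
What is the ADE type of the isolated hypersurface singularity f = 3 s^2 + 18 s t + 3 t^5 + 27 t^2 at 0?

The Hessian of f at 0 has rank 1. Corank 1: A-series; mu = 4 gives A_4.

A_{4}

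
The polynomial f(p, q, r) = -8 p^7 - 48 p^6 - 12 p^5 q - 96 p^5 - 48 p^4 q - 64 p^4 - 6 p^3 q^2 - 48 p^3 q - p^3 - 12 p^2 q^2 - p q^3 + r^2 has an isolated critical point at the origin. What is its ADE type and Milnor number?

Type E_7, Milnor number mu = 7.

The Hessian of f at 0 is [[0, 0, 0], [0, 0, 0], [0, 0, 2]] with rank 1, so corank 2. A Groebner basis of the Jacobian ideal J(f) in C{p,q,r} is {3*p^2/16 + q^4 + q^3/16, p^3, p^2*q - p^2/16 - q^3/48, p^2/2 + p*q^2 + q^3/6, r}; counting standard monomials gives mu = 7. Corank 2; j^3 = -p^3 is a perfect cube, so E-series; the 4-jet and mu = 7 give E_7.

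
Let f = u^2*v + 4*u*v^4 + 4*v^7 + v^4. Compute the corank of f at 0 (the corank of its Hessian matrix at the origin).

2

The Hessian at 0 is [[0, 0], [0, 0]] of rank 0; hence corank 2.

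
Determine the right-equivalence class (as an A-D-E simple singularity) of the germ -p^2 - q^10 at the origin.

A_{9}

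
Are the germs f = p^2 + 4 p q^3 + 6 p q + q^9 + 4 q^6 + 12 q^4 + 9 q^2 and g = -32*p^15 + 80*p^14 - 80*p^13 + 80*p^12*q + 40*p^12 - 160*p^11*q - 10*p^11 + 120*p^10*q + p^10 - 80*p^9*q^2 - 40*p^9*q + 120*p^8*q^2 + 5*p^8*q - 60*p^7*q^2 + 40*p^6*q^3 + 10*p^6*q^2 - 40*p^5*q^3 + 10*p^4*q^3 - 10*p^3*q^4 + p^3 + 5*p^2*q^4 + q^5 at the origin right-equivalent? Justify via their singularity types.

No.

The Hessian of f at 0 has rank 1. Corank 1: A-series; mu = 8 gives A_8. The Hessian of g at 0 has rank 0. Corank 2; j^3 = p^3 is a perfect cube, so E-series; the 5-jet and mu = 8 give E_8. f is A_8 but g is E_8, hence not right-equivalent.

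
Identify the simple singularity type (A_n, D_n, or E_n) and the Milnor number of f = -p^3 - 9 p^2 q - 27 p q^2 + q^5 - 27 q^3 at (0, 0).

Type E_{8}, Milnor number mu = 8.

The Hessian of f at 0 has rank 0. Corank 2; j^3 = -(p + 3*q)^3 is a perfect cube, so E-series; the 5-jet and mu = 8 give E_8.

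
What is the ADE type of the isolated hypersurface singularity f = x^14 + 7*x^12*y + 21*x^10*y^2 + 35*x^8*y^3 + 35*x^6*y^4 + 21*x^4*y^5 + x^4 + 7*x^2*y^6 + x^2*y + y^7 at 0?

D8

The Hessian of f at 0 has rank 0. Corank 2; j^3 = x^2*y has shape L^2 M (L != M), so D-series; mu = 8 gives D_8.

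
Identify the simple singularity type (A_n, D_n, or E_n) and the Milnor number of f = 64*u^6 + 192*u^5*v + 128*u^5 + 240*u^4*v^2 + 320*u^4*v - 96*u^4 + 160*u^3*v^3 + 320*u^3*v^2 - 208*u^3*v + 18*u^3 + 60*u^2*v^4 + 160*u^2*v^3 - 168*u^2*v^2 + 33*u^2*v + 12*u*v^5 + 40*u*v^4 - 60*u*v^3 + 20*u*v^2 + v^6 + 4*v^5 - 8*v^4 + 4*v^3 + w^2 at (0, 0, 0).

Type D_{7}, Milnor number mu = 7.

The Hessian of f at 0 has rank 1. Corank 2; j^3 = (2*u + v)*(3*u + 2*v)^2 has shape L^2 M (L != M), so D-series; mu = 7 gives D_7.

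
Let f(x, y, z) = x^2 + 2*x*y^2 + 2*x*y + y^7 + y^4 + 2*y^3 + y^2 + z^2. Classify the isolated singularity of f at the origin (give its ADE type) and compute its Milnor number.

The Hessian of f at 0 is [[2, 2, 0], [2, 2, 0], [0, 0, 2]] with rank 2, so corank 1. A Groebner basis of the Jacobian ideal J(f) in C{x,y,z} is {x^3 + 3*x^2*y - 3*x^2 - 4*x*y + x + y, x + y^2 + y, z}; counting standard monomials gives mu = 6. Corank 1: A-series; mu = 6 gives A_6.

Type A6, Milnor number mu = 6.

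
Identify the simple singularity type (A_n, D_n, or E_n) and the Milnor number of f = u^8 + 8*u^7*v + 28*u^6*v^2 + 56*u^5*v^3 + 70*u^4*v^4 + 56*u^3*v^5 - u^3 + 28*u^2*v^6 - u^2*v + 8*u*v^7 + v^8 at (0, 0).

Type D_9, Milnor number mu = 9.

The Hessian of f at 0 has rank 0. Corank 2; j^3 = -u^2*(u + v) has shape L^2 M (L != M), so D-series; mu = 9 gives D_9.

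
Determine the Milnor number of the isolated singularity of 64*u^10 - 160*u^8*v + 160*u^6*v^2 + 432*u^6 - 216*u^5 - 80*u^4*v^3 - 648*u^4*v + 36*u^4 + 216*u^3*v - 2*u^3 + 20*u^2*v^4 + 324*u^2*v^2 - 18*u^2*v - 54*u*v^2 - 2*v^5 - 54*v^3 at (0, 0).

8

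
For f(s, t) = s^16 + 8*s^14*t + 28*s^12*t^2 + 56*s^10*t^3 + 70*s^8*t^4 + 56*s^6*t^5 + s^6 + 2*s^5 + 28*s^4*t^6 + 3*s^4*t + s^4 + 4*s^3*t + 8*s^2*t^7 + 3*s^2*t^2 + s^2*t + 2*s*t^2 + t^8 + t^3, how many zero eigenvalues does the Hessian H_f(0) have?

2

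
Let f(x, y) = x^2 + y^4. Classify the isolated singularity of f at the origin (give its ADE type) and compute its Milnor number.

The Hessian of f at 0 has rank 1. Corank 1: A-series; mu = 3 gives A_3.

Type A_{3}, Milnor number mu = 3.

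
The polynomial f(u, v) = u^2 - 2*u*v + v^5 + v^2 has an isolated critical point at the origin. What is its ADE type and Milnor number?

The Hessian of f at 0 has rank 1. Corank 1: A-series; mu = 4 gives A_4.

Type A4, Milnor number mu = 4.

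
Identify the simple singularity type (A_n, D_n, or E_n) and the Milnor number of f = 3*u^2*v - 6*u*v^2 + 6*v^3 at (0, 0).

Type D_{4}, Milnor number mu = 4.

The Hessian of f at 0 has rank 0. Corank 2; j^3 = 3*v*(u^2 - 2*u*v + 2*v^2) splits into three distinct lines over C (the quadratic factor has nonzero discriminant), so D_4.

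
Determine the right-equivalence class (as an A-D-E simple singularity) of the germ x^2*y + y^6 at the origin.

D7

The Hessian of f at 0 is [[0, 0], [0, 0]] with rank 0, so corank 2. A Groebner basis of the Jacobian ideal J(f) in C{x,y} is {x^2/6 + y^5, x^3, x*y}; counting standard monomials gives mu = 7. Corank 2; j^3 = x^2*y has shape L^2 M (L != M), so D-series; mu = 7 gives D_7.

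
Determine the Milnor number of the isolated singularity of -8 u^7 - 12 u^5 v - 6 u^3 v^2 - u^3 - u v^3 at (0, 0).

7

The Hessian of f at 0 is [[0, 0], [0, 0]] with rank 0, so corank 2. A Groebner basis of the Jacobian ideal J(f) in C{u,v} is {u^3, u*v^2, 3*u^2 + v^3}; counting standard monomials gives mu = 7. Corank 2; j^3 = -u^3 is a perfect cube, so E-series; the 4-jet and mu = 7 give E_7.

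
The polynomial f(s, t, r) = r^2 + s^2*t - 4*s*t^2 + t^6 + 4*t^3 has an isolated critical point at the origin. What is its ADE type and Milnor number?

The Hessian of f at 0 is [[0, 0, 0], [0, 0, 0], [0, 0, 2]] with rank 1, so corank 2. A Groebner basis of the Jacobian ideal J(f) in C{s,t,r} is {s^2/6 + t^5 - 2*t^2/3, s^3 - 8*t^3, s*t - 2*t^2, r}; counting standard monomials gives mu = 7. Corank 2; j^3 = t*(s - 2*t)^2 has shape L^2 M (L != M), so D-series; mu = 7 gives D_7.

Type D_{7}, Milnor number mu = 7.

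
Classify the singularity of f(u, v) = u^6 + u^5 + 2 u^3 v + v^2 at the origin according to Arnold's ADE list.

A4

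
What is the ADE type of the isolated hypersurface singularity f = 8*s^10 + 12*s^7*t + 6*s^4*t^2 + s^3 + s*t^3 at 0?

The Hessian of f at 0 is [[0, 0], [0, 0]] with rank 0, so corank 2. A Groebner basis of the Jacobian ideal J(f) in C{s,t} is {s^3, s*t^2, 3*s^2 + t^3}; counting standard monomials gives mu = 7. Corank 2; j^3 = s^3 is a perfect cube, so E-series; the 4-jet and mu = 7 give E_7.

E_{7}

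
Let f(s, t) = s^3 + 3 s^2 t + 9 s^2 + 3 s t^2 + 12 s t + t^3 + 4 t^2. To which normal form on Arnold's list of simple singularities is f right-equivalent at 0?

The Hessian of f at 0 has rank 1. Corank 1: A-series; mu = 2 gives A_2.

A2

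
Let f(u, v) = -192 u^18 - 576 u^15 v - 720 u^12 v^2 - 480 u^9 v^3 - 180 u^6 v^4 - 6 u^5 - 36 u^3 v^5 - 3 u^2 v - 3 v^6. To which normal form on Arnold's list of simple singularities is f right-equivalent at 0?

D7

The Hessian of f at 0 has rank 0. Corank 2; j^3 = -3*u^2*v has shape L^2 M (L != M), so D-series; mu = 7 gives D_7.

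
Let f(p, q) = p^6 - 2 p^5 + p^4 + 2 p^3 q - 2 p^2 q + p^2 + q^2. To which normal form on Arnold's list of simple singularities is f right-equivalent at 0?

The Hessian of f at 0 is [[2, 0], [0, 2]] with rank 2, so corank 0. A Groebner basis of the Jacobian ideal J(f) in C{p,q} is {p, q}; counting standard monomials gives mu = 1. Corank 0: nondegenerate Morse point, so A_1.

A1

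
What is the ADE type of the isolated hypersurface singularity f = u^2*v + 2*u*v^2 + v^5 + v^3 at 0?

D_{6}

The Hessian of f at 0 is [[0, 0], [0, 0]] with rank 0, so corank 2. A Groebner basis of the Jacobian ideal J(f) in C{u,v} is {u^2/5 + v^4 - v^2/5, u^3 + v^3, u*v + v^2}; counting standard monomials gives mu = 6. Corank 2; j^3 = v*(u + v)^2 has shape L^2 M (L != M), so D-series; mu = 6 gives D_6.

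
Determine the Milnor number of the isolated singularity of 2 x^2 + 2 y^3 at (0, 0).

The Hessian of f at 0 is [[4, 0], [0, 0]] with rank 1, so corank 1. A Groebner basis of the Jacobian ideal J(f) in C{x,y} is {y^2, x}; counting standard monomials gives mu = 2. Corank 1: A-series; mu = 2 gives A_2.

2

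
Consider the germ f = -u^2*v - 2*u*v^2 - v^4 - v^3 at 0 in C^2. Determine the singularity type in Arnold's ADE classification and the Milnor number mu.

Type D_{5}, Milnor number mu = 5.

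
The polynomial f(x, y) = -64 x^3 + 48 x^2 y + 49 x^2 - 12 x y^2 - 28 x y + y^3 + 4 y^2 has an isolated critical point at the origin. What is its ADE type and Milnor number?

Type A2, Milnor number mu = 2.

The Hessian of f at 0 has rank 1. Corank 1: A-series; mu = 2 gives A_2.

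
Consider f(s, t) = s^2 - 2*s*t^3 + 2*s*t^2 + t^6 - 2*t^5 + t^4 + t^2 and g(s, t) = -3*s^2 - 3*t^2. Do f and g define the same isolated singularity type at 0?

Yes.

The Hessian of f at 0 has rank 2. Corank 0: nondegenerate Morse point, so A_1. The Hessian of g at 0 has rank 2. Corank 0: nondegenerate Morse point, so A_1. Both have type A_1, hence right-equivalent.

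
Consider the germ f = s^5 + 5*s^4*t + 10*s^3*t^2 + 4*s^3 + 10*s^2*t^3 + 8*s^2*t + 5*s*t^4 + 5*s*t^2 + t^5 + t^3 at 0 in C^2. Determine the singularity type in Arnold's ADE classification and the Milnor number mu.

Type D_6, Milnor number mu = 6.

The Hessian of f at 0 is [[0, 0], [0, 0]] with rank 0, so corank 2. A Groebner basis of the Jacobian ideal J(f) in C{s,t} is {-32*s*t/5 + t^4 - 16*t^2/5, s*t^2 + t^3/2, s^2 + 3*s*t/2 + t^2/2}; counting standard monomials gives mu = 6. Corank 2; j^3 = (s + t)*(2*s + t)^2 has shape L^2 M (L != M), so D-series; mu = 6 gives D_6.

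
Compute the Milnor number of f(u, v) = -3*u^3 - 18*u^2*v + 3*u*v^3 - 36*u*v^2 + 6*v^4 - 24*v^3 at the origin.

7

The Hessian of f at 0 is [[0, 0], [0, 0]] with rank 0, so corank 2. A Groebner basis of the Jacobian ideal J(f) in C{u,v} is {u^3 + 6*u^2*v - 48*u^2 - 192*u*v - 192*v^2, 6*u^2 + u*v^2 + 24*u*v + 24*v^2, -3*u^2 - 12*u*v + v^3 - 12*v^2}; counting standard monomials gives mu = 7. Corank 2; j^3 = -3*(u + 2*v)^3 is a perfect cube, so E-series; the 4-jet and mu = 7 give E_7.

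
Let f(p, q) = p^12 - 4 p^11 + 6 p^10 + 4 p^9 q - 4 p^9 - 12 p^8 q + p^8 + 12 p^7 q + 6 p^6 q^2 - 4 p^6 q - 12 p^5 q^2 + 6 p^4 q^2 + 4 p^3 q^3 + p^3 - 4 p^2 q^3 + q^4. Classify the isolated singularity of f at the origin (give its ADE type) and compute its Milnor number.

The Hessian of f at 0 is [[0, 0], [0, 0]] with rank 0, so corank 2. A Groebner basis of the Jacobian ideal J(f) in C{p,q} is {q^3, p^2}; counting standard monomials gives mu = 6. Corank 2; j^3 = p^3 is a perfect cube, so E-series; the 4-jet and mu = 6 give E_6.

Type E_6, Milnor number mu = 6.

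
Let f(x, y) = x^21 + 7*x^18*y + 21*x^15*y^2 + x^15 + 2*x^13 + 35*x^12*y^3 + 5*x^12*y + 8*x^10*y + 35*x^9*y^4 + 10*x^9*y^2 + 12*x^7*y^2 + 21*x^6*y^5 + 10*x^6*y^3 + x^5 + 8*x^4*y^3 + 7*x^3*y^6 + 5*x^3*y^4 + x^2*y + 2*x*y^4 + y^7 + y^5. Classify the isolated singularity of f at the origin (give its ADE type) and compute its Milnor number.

The Hessian of f at 0 has rank 0. Corank 2; j^3 = x^2*y has shape L^2 M (L != M), so D-series; mu = 6 gives D_6.

Type D_{6}, Milnor number mu = 6.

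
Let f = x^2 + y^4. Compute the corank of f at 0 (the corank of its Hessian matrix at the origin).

Hessian at 0 has rank 1.

1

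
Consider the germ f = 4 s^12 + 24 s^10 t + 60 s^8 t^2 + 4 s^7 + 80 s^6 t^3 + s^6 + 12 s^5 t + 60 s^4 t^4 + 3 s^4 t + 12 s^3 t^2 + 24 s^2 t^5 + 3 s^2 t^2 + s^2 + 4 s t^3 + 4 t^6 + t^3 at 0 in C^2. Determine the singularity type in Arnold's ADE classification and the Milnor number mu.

The Hessian of f at 0 has rank 1. Corank 1: A-series; mu = 2 gives A_2.

Type A_{2}, Milnor number mu = 2.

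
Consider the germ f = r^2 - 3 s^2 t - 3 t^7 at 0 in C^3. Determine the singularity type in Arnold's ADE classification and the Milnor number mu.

Type D8, Milnor number mu = 8.

The Hessian of f at 0 is [[0, 0, 0], [0, 0, 0], [0, 0, 2]] with rank 1, so corank 2. A Groebner basis of the Jacobian ideal J(f) in C{s,t,r} is {s^2/7 + t^6, s^3, s*t, r}; counting standard monomials gives mu = 8. Corank 2; j^3 = -3*s^2*t has shape L^2 M (L != M), so D-series; mu = 8 gives D_8.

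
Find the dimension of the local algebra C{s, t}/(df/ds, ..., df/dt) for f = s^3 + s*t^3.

7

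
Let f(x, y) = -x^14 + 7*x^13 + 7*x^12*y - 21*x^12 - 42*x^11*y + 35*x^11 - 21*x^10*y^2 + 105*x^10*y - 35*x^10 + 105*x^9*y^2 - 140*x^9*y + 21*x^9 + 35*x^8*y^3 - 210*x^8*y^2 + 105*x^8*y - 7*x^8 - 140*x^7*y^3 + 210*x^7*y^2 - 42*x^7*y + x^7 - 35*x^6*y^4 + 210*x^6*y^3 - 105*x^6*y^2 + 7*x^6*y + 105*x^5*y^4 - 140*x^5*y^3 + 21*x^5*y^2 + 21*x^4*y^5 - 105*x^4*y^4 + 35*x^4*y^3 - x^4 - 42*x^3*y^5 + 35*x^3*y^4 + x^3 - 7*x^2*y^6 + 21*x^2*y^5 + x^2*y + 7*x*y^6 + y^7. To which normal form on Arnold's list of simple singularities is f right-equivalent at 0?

D_8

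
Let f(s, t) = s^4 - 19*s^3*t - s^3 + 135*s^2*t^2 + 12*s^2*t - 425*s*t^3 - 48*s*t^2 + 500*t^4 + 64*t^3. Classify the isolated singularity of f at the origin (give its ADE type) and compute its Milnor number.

Type E7, Milnor number mu = 7.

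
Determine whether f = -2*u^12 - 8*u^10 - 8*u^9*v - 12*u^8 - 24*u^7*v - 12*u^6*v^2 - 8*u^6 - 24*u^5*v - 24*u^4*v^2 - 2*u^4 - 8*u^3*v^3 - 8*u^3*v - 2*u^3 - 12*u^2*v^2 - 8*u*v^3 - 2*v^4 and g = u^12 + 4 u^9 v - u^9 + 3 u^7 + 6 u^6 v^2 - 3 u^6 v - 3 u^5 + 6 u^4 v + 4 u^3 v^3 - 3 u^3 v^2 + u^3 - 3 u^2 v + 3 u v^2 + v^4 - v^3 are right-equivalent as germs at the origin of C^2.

Yes.

The Hessian of f at 0 is [[0, 0], [0, 0]] with rank 0, so corank 2. A Groebner basis of the Jacobian ideal J(f) in C{u,v} is {v^4, u*v^2 + v^3/3, u^2}; counting standard monomials gives mu = 6. Corank 2; j^3 = -2*u^3 is a perfect cube, so E-series; the 4-jet and mu = 6 give E_6. The Hessian of g at 0 is [[0, 0], [0, 0]] with rank 0, so corank 2. A Groebner basis of the Jacobian ideal J(g) in C{u,v} is {v^3, u^2 - 2*u*v + v^2}; counting standard monomials gives mu = 6. Corank 2; j^3 = (u - v)^3 is a perfect cube, so E-series; the 4-jet and mu = 6 give E_6. Both have type E_6, hence right-equivalent.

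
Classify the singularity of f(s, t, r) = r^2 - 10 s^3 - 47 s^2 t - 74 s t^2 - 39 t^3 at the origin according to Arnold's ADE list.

The Hessian of f at 0 has rank 1. Corank 2; j^3 = -(2*s + 3*t)*(5*s^2 + 16*s*t + 13*t^2) splits into three distinct lines over C (the quadratic factor has nonzero discriminant), so D_4.

D_{4}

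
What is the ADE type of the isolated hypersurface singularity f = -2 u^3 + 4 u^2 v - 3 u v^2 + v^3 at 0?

D_{4}

The Hessian of f at 0 has rank 0. Corank 2; j^3 = -(u - v)*(2*u^2 - 2*u*v + v^2) splits into three distinct lines over C (the quadratic factor has nonzero discriminant), so D_4.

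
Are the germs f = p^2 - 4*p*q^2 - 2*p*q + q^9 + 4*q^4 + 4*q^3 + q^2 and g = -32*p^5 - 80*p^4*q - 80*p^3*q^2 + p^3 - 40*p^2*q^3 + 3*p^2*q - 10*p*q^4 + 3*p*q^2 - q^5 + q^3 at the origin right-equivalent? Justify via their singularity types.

No.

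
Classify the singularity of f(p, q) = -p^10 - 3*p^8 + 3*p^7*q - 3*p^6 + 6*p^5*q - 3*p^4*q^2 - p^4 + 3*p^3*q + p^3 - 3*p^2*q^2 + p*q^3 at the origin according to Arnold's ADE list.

The Hessian of f at 0 is [[0, 0], [0, 0]] with rank 0, so corank 2. A Groebner basis of the Jacobian ideal J(f) in C{p,q} is {3*p^2 + q^4 + q^3, p^3, p^2*q - p^2 - q^3/3, -2*p^2 + p*q^2 - 2*q^3/3}; counting standard monomials gives mu = 7. Corank 2; j^3 = p^3 is a perfect cube, so E-series; the 4-jet and mu = 7 give E_7.

E7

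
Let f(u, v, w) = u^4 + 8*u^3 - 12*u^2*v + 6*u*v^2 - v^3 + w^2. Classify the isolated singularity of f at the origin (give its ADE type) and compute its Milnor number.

Type E_{6}, Milnor number mu = 6.

The Hessian of f at 0 has rank 1. Corank 2; j^3 = (2*u - v)^3 is a perfect cube, so E-series; the 4-jet and mu = 6 give E_6.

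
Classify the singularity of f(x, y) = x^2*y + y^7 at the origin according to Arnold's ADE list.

D8

The Hessian of f at 0 has rank 0. Corank 2; j^3 = x^2*y has shape L^2 M (L != M), so D-series; mu = 8 gives D_8.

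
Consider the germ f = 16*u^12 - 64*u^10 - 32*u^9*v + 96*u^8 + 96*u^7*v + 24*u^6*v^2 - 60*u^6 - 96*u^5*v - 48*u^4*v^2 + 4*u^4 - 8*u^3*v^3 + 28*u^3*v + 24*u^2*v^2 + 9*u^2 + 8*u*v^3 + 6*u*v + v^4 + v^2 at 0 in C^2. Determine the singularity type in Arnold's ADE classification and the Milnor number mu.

The Hessian of f at 0 is [[18, 6], [6, 2]] with rank 1, so corank 1. A Groebner basis of the Jacobian ideal J(f) in C{u,v} is {v^3, u + v/3}; counting standard monomials gives mu = 3. Corank 1: A-series; mu = 3 gives A_3.

Type A3, Milnor number mu = 3.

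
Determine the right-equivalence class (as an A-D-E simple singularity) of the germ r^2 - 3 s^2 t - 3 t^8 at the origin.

The Hessian of f at 0 has rank 1. Corank 2; j^3 = -3*s^2*t has shape L^2 M (L != M), so D-series; mu = 9 gives D_9.

D_9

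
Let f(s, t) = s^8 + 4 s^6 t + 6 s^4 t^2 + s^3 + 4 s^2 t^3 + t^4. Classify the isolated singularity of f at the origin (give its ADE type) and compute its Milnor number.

Type E_{6}, Milnor number mu = 6.

The Hessian of f at 0 is [[0, 0], [0, 0]] with rank 0, so corank 2. A Groebner basis of the Jacobian ideal J(f) in C{s,t} is {t^3, s^2}; counting standard monomials gives mu = 6. Corank 2; j^3 = s^3 is a perfect cube, so E-series; the 4-jet and mu = 6 give E_6.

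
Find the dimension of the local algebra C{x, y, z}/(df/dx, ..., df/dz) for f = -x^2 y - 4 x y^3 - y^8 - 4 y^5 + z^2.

The Hessian of f at 0 is [[0, 0, 0], [0, 0, 0], [0, 0, 2]] with rank 1, so corank 2. A Groebner basis of the Jacobian ideal J(f) in C{x,y,z} is {x^4, x^3*y - x^2 - 2*x*y^2, x^3/2 + x^2*y^2, x*y/2 + y^3, z}; counting standard monomials gives mu = 9. Corank 2; j^3 = -x^2*y has shape L^2 M (L != M), so D-series; mu = 9 gives D_9.

9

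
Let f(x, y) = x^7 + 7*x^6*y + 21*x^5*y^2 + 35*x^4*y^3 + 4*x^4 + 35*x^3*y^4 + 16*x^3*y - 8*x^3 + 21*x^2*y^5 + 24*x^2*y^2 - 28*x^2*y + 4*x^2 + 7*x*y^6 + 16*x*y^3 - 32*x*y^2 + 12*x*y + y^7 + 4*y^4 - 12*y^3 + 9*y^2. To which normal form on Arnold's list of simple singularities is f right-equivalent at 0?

The Hessian of f at 0 has rank 1. Corank 1: A-series; mu = 6 gives A_6.

A6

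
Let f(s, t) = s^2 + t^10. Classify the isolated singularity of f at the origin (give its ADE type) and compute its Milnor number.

The Hessian of f at 0 has rank 1. Corank 1: A-series; mu = 9 gives A_9.

Type A_9, Milnor number mu = 9.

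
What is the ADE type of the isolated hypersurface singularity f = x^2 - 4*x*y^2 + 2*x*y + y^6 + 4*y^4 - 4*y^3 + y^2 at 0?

A5

The Hessian of f at 0 is [[2, 2], [2, 2]] with rank 1, so corank 1. A Groebner basis of the Jacobian ideal J(f) in C{x,y} is {x^3 - 3*x^2/2 - 5*x*y/2 - x/2 - y/2, x^2*y + x^2 + 3*x*y/2 + x/4 + y/4, -x/2 + y^2 - y/2}; counting standard monomials gives mu = 5. Corank 1: A-series; mu = 5 gives A_5.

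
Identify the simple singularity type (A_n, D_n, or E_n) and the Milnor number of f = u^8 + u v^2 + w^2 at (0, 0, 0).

The Hessian of f at 0 is [[0, 0, 0], [0, 0, 0], [0, 0, 2]] with rank 1, so corank 2. A Groebner basis of the Jacobian ideal J(f) in C{u,v,w} is {u^7 + v^2/8, v^3, u*v, w}; counting standard monomials gives mu = 9. Corank 2; j^3 = u*v^2 has shape L^2 M (L != M), so D-series; mu = 9 gives D_9.

Type D_{9}, Milnor number mu = 9.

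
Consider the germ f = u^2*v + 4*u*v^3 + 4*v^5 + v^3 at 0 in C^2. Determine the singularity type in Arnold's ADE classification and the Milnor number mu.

Type D_{4}, Milnor number mu = 4.

The Hessian of f at 0 has rank 0. Corank 2; j^3 = v*(u^2 + v^2) splits into three distinct lines over C (the quadratic factor has nonzero discriminant), so D_4.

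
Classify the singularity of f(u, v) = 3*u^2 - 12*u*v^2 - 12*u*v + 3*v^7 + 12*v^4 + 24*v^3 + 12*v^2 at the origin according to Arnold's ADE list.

The Hessian of f at 0 is [[6, -12], [-12, 24]] with rank 1, so corank 1. A Groebner basis of the Jacobian ideal J(f) in C{u,v} is {u^3 - 6*u^2*v + 6*u^2 - 16*u*v + 4*u - 8*v, -u/2 + v^2 + v}; counting standard monomials gives mu = 6. Corank 1: A-series; mu = 6 gives A_6.

A6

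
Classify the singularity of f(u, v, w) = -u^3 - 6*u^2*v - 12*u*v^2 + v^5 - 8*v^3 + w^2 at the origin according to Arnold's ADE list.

E8

The Hessian of f at 0 has rank 1. Corank 2; j^3 = -(u + 2*v)^3 is a perfect cube, so E-series; the 5-jet and mu = 8 give E_8.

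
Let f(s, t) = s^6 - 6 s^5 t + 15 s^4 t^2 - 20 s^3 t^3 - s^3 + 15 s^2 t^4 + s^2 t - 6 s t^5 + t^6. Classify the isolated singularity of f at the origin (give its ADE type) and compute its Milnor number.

Type D_{7}, Milnor number mu = 7.

The Hessian of f at 0 is [[0, 0], [0, 0]] with rank 0, so corank 2. A Groebner basis of the Jacobian ideal J(f) in C{s,t} is {s*t/6 + t^5, s*t^2, s^2 - s*t}; counting standard monomials gives mu = 7. Corank 2; j^3 = -s^2*(s - t) has shape L^2 M (L != M), so D-series; mu = 7 gives D_7.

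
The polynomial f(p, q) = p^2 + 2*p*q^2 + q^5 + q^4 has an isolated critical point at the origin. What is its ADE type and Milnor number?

Type A_{4}, Milnor number mu = 4.

The Hessian of f at 0 has rank 1. Corank 1: A-series; mu = 4 gives A_4.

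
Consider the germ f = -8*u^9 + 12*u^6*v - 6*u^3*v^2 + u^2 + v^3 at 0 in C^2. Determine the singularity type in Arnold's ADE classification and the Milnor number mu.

The Hessian of f at 0 is [[2, 0], [0, 0]] with rank 1, so corank 1. A Groebner basis of the Jacobian ideal J(f) in C{u,v} is {v^2, u}; counting standard monomials gives mu = 2. Corank 1: A-series; mu = 2 gives A_2.

Type A_2, Milnor number mu = 2.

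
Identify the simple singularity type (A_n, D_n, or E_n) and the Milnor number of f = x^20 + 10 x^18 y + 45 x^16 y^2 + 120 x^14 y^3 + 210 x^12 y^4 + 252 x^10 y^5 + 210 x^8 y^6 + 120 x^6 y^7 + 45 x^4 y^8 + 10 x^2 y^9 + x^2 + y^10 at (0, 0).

Type A9, Milnor number mu = 9.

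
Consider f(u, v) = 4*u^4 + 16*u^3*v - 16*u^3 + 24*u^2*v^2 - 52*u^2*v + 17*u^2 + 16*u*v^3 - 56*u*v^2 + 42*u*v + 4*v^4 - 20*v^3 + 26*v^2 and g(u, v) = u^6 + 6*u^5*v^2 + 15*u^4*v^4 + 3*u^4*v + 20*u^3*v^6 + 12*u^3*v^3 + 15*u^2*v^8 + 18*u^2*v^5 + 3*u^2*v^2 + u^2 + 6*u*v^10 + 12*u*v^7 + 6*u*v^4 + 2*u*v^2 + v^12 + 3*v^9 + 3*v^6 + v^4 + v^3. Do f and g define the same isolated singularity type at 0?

No.

The Hessian of f at 0 is [[34, 42], [42, 52]] with rank 2, so corank 0. A Groebner basis of the Jacobian ideal J(f) in C{u,v} is {u, v}; counting standard monomials gives mu = 1. Corank 0: nondegenerate Morse point, so A_1. The Hessian of g at 0 is [[2, 0], [0, 0]] with rank 1, so corank 1. A Groebner basis of the Jacobian ideal J(g) in C{u,v} is {v^2, u}; counting standard monomials gives mu = 2. Corank 1: A-series; mu = 2 gives A_2. f is A_1 but g is A_2, hence not right-equivalent.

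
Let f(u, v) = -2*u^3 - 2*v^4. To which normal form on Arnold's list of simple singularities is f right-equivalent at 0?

The Hessian of f at 0 is [[0, 0], [0, 0]] with rank 0, so corank 2. A Groebner basis of the Jacobian ideal J(f) in C{u,v} is {v^3, u^2}; counting standard monomials gives mu = 6. Corank 2; j^3 = -2*u^3 is a perfect cube, so E-series; the 4-jet and mu = 6 give E_6.

E_{6}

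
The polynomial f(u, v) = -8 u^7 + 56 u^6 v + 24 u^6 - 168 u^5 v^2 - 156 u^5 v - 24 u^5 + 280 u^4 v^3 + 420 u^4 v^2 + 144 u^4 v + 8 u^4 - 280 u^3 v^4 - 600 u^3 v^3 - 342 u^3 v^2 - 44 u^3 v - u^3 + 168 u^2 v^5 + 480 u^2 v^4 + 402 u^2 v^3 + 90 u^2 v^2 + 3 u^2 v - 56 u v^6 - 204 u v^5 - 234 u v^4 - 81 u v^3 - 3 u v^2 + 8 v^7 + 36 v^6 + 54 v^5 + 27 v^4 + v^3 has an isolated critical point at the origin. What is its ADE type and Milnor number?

Type E7, Milnor number mu = 7.

The Hessian of f at 0 is [[0, 0], [0, 0]] with rank 0, so corank 2. A Groebner basis of the Jacobian ideal J(f) in C{u,v} is {3*u^2/4 - 3*u*v/2 + v^4 + v^3/4 + 3*v^2/4, u^3 - 15*u^2/4 + 15*u*v/2 - 9*v^3/4 - 15*v^2/4, u^2*v - 9*u^2/4 + 9*u*v/2 - 7*v^3/4 - 9*v^2/4, -u^2 + u*v^2 + 2*u*v - 4*v^3/3 - v^2}; counting standard monomials gives mu = 7. Corank 2; j^3 = -(u - v)^3 is a perfect cube, so E-series; the 4-jet and mu = 7 give E_7.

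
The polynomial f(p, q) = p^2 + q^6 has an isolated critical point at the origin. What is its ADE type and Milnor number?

The Hessian of f at 0 is [[2, 0], [0, 0]] with rank 1, so corank 1. A Groebner basis of the Jacobian ideal J(f) in C{p,q} is {q^5, p}; counting standard monomials gives mu = 5. Corank 1: A-series; mu = 5 gives A_5.

Type A_5, Milnor number mu = 5.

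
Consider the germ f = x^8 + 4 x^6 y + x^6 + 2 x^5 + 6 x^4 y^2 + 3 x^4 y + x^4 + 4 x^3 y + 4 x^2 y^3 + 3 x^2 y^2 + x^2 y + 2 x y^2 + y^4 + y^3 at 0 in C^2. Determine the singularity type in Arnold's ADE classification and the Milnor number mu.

Type D_5, Milnor number mu = 5.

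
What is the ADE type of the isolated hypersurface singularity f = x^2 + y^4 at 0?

The Hessian of f at 0 is [[2, 0], [0, 0]] with rank 1, so corank 1. A Groebner basis of the Jacobian ideal J(f) in C{x,y} is {y^3, x}; counting standard monomials gives mu = 3. Corank 1: A-series; mu = 3 gives A_3.

A_3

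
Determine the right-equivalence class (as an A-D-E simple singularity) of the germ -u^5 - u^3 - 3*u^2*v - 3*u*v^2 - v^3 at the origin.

E_{8}

The Hessian of f at 0 is [[0, 0], [0, 0]] with rank 0, so corank 2. A Groebner basis of the Jacobian ideal J(f) in C{u,v} is {v^5, u*v^3 + 3*v^4/4, u^2 + 2*u*v + v^2}; counting standard monomials gives mu = 8. Corank 2; j^3 = -(u + v)^3 is a perfect cube, so E-series; the 5-jet and mu = 8 give E_8.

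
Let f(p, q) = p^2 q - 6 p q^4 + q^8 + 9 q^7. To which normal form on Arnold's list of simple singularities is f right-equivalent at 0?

The Hessian of f at 0 is [[0, 0], [0, 0]] with rank 0, so corank 2. A Groebner basis of the Jacobian ideal J(f) in C{p,q} is {p^2*q^2, -8*p^2*q/27 - p^2/3 + p*q^3, -p*q/3 + q^4, p^3}; counting standard monomials gives mu = 9. Corank 2; j^3 = p^2*q has shape L^2 M (L != M), so D-series; mu = 9 gives D_9.

D_{9}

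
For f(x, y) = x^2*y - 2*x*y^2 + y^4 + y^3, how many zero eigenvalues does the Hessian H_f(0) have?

2

The Hessian at 0 is [[0, 0], [0, 0]] of rank 0; hence corank 2.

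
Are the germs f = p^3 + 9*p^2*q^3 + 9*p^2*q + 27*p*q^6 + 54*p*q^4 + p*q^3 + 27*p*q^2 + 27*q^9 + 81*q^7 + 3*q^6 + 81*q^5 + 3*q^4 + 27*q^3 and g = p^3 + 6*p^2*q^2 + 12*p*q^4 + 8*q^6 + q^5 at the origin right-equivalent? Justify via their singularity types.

The Hessian of f at 0 has rank 0. Corank 2; j^3 = (p + 3*q)^3 is a perfect cube, so E-series; the 4-jet and mu = 7 give E_7. The Hessian of g at 0 has rank 0. Corank 2; j^3 = p^3 is a perfect cube, so E-series; the 5-jet and mu = 8 give E_8. f is E_7 but g is E_8, hence not right-equivalent.

No.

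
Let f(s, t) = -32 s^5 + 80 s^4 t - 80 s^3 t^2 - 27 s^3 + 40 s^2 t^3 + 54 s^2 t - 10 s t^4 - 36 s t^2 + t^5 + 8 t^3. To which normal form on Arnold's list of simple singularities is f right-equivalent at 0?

E8

The Hessian of f at 0 has rank 0. Corank 2; j^3 = -(3*s - 2*t)^3 is a perfect cube, so E-series; the 5-jet and mu = 8 give E_8.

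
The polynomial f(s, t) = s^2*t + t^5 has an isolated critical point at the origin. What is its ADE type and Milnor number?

Type D6, Milnor number mu = 6.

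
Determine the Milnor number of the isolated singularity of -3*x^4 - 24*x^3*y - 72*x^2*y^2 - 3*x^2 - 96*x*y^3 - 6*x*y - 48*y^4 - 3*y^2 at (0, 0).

The Hessian of f at 0 has rank 1. Corank 1: A-series; mu = 3 gives A_3.

3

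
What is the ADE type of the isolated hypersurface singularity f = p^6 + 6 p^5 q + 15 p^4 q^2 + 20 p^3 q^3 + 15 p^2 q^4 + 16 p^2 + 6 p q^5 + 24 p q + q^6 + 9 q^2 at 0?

The Hessian of f at 0 has rank 1. Corank 1: A-series; mu = 5 gives A_5.

A_5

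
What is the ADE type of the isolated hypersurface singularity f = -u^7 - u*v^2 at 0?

The Hessian of f at 0 has rank 0. Corank 2; j^3 = -u*v^2 has shape L^2 M (L != M), so D-series; mu = 8 gives D_8.

D_{8}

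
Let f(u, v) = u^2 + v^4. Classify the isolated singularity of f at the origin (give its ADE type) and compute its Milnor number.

The Hessian of f at 0 has rank 1. Corank 1: A-series; mu = 3 gives A_3.

Type A_3, Milnor number mu = 3.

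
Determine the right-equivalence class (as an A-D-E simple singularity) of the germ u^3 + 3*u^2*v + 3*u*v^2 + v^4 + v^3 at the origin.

The Hessian of f at 0 has rank 0. Corank 2; j^3 = (u + v)^3 is a perfect cube, so E-series; the 4-jet and mu = 6 give E_6.

E_6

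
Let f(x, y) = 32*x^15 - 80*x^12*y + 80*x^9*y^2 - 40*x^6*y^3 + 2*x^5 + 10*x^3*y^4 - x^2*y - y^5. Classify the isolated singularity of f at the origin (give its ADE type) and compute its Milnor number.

The Hessian of f at 0 has rank 0. Corank 2; j^3 = -x^2*y has shape L^2 M (L != M), so D-series; mu = 6 gives D_6.

Type D_6, Milnor number mu = 6.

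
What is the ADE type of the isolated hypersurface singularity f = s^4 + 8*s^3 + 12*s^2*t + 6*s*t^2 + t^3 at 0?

E_{6}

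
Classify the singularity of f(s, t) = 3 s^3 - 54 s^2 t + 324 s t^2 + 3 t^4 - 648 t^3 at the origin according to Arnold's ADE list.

The Hessian of f at 0 is [[0, 0], [0, 0]] with rank 0, so corank 2. A Groebner basis of the Jacobian ideal J(f) in C{s,t} is {t^3, s^2 - 12*s*t + 36*t^2}; counting standard monomials gives mu = 6. Corank 2; j^3 = 3*(s - 6*t)^3 is a perfect cube, so E-series; the 4-jet and mu = 6 give E_6.

E_{6}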